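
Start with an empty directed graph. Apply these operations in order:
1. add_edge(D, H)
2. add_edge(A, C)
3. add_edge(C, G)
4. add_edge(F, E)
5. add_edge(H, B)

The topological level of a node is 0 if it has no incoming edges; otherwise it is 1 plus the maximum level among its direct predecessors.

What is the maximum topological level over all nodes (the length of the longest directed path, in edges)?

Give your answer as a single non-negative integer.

Op 1: add_edge(D, H). Edges now: 1
Op 2: add_edge(A, C). Edges now: 2
Op 3: add_edge(C, G). Edges now: 3
Op 4: add_edge(F, E). Edges now: 4
Op 5: add_edge(H, B). Edges now: 5
Compute levels (Kahn BFS):
  sources (in-degree 0): A, D, F
  process A: level=0
    A->C: in-degree(C)=0, level(C)=1, enqueue
  process D: level=0
    D->H: in-degree(H)=0, level(H)=1, enqueue
  process F: level=0
    F->E: in-degree(E)=0, level(E)=1, enqueue
  process C: level=1
    C->G: in-degree(G)=0, level(G)=2, enqueue
  process H: level=1
    H->B: in-degree(B)=0, level(B)=2, enqueue
  process E: level=1
  process G: level=2
  process B: level=2
All levels: A:0, B:2, C:1, D:0, E:1, F:0, G:2, H:1
max level = 2

Answer: 2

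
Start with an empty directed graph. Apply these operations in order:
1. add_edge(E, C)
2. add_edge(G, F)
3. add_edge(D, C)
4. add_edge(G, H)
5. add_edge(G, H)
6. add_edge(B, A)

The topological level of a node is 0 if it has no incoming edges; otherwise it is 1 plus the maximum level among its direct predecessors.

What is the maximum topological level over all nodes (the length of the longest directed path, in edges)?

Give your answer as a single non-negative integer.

Op 1: add_edge(E, C). Edges now: 1
Op 2: add_edge(G, F). Edges now: 2
Op 3: add_edge(D, C). Edges now: 3
Op 4: add_edge(G, H). Edges now: 4
Op 5: add_edge(G, H) (duplicate, no change). Edges now: 4
Op 6: add_edge(B, A). Edges now: 5
Compute levels (Kahn BFS):
  sources (in-degree 0): B, D, E, G
  process B: level=0
    B->A: in-degree(A)=0, level(A)=1, enqueue
  process D: level=0
    D->C: in-degree(C)=1, level(C)>=1
  process E: level=0
    E->C: in-degree(C)=0, level(C)=1, enqueue
  process G: level=0
    G->F: in-degree(F)=0, level(F)=1, enqueue
    G->H: in-degree(H)=0, level(H)=1, enqueue
  process A: level=1
  process C: level=1
  process F: level=1
  process H: level=1
All levels: A:1, B:0, C:1, D:0, E:0, F:1, G:0, H:1
max level = 1

Answer: 1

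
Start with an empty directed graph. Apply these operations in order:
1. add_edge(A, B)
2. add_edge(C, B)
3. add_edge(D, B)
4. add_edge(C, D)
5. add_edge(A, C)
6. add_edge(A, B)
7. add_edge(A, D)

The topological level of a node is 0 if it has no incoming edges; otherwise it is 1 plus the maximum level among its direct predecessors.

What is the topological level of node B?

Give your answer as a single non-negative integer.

Op 1: add_edge(A, B). Edges now: 1
Op 2: add_edge(C, B). Edges now: 2
Op 3: add_edge(D, B). Edges now: 3
Op 4: add_edge(C, D). Edges now: 4
Op 5: add_edge(A, C). Edges now: 5
Op 6: add_edge(A, B) (duplicate, no change). Edges now: 5
Op 7: add_edge(A, D). Edges now: 6
Compute levels (Kahn BFS):
  sources (in-degree 0): A
  process A: level=0
    A->B: in-degree(B)=2, level(B)>=1
    A->C: in-degree(C)=0, level(C)=1, enqueue
    A->D: in-degree(D)=1, level(D)>=1
  process C: level=1
    C->B: in-degree(B)=1, level(B)>=2
    C->D: in-degree(D)=0, level(D)=2, enqueue
  process D: level=2
    D->B: in-degree(B)=0, level(B)=3, enqueue
  process B: level=3
All levels: A:0, B:3, C:1, D:2
level(B) = 3

Answer: 3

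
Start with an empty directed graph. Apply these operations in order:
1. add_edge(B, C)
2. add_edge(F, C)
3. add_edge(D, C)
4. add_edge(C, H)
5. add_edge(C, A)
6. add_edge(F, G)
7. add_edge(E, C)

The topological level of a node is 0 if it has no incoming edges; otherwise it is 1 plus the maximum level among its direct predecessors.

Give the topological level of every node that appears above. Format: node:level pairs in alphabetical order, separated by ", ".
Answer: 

Answer: A:2, B:0, C:1, D:0, E:0, F:0, G:1, H:2

Derivation:
Op 1: add_edge(B, C). Edges now: 1
Op 2: add_edge(F, C). Edges now: 2
Op 3: add_edge(D, C). Edges now: 3
Op 4: add_edge(C, H). Edges now: 4
Op 5: add_edge(C, A). Edges now: 5
Op 6: add_edge(F, G). Edges now: 6
Op 7: add_edge(E, C). Edges now: 7
Compute levels (Kahn BFS):
  sources (in-degree 0): B, D, E, F
  process B: level=0
    B->C: in-degree(C)=3, level(C)>=1
  process D: level=0
    D->C: in-degree(C)=2, level(C)>=1
  process E: level=0
    E->C: in-degree(C)=1, level(C)>=1
  process F: level=0
    F->C: in-degree(C)=0, level(C)=1, enqueue
    F->G: in-degree(G)=0, level(G)=1, enqueue
  process C: level=1
    C->A: in-degree(A)=0, level(A)=2, enqueue
    C->H: in-degree(H)=0, level(H)=2, enqueue
  process G: level=1
  process A: level=2
  process H: level=2
All levels: A:2, B:0, C:1, D:0, E:0, F:0, G:1, H:2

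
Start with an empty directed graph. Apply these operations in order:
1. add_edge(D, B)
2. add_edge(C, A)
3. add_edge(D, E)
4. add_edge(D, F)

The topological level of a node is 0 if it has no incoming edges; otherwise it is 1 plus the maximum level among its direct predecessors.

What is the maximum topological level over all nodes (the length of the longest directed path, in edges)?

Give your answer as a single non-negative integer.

Answer: 1

Derivation:
Op 1: add_edge(D, B). Edges now: 1
Op 2: add_edge(C, A). Edges now: 2
Op 3: add_edge(D, E). Edges now: 3
Op 4: add_edge(D, F). Edges now: 4
Compute levels (Kahn BFS):
  sources (in-degree 0): C, D
  process C: level=0
    C->A: in-degree(A)=0, level(A)=1, enqueue
  process D: level=0
    D->B: in-degree(B)=0, level(B)=1, enqueue
    D->E: in-degree(E)=0, level(E)=1, enqueue
    D->F: in-degree(F)=0, level(F)=1, enqueue
  process A: level=1
  process B: level=1
  process E: level=1
  process F: level=1
All levels: A:1, B:1, C:0, D:0, E:1, F:1
max level = 1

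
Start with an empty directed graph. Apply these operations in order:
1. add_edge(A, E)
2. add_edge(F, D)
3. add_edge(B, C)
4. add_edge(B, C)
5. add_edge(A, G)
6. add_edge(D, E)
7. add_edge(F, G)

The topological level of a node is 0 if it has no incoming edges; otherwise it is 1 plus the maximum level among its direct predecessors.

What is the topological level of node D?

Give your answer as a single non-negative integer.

Op 1: add_edge(A, E). Edges now: 1
Op 2: add_edge(F, D). Edges now: 2
Op 3: add_edge(B, C). Edges now: 3
Op 4: add_edge(B, C) (duplicate, no change). Edges now: 3
Op 5: add_edge(A, G). Edges now: 4
Op 6: add_edge(D, E). Edges now: 5
Op 7: add_edge(F, G). Edges now: 6
Compute levels (Kahn BFS):
  sources (in-degree 0): A, B, F
  process A: level=0
    A->E: in-degree(E)=1, level(E)>=1
    A->G: in-degree(G)=1, level(G)>=1
  process B: level=0
    B->C: in-degree(C)=0, level(C)=1, enqueue
  process F: level=0
    F->D: in-degree(D)=0, level(D)=1, enqueue
    F->G: in-degree(G)=0, level(G)=1, enqueue
  process C: level=1
  process D: level=1
    D->E: in-degree(E)=0, level(E)=2, enqueue
  process G: level=1
  process E: level=2
All levels: A:0, B:0, C:1, D:1, E:2, F:0, G:1
level(D) = 1

Answer: 1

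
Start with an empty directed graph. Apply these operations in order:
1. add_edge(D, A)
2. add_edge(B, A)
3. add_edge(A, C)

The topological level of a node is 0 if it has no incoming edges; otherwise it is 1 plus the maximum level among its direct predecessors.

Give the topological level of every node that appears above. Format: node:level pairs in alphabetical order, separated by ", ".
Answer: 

Answer: A:1, B:0, C:2, D:0

Derivation:
Op 1: add_edge(D, A). Edges now: 1
Op 2: add_edge(B, A). Edges now: 2
Op 3: add_edge(A, C). Edges now: 3
Compute levels (Kahn BFS):
  sources (in-degree 0): B, D
  process B: level=0
    B->A: in-degree(A)=1, level(A)>=1
  process D: level=0
    D->A: in-degree(A)=0, level(A)=1, enqueue
  process A: level=1
    A->C: in-degree(C)=0, level(C)=2, enqueue
  process C: level=2
All levels: A:1, B:0, C:2, D:0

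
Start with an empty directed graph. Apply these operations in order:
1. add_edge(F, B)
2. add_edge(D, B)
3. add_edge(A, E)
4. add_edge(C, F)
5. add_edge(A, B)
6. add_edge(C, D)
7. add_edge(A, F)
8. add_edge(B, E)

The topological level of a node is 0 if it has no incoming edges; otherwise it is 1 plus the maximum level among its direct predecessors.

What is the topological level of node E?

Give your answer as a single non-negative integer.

Answer: 3

Derivation:
Op 1: add_edge(F, B). Edges now: 1
Op 2: add_edge(D, B). Edges now: 2
Op 3: add_edge(A, E). Edges now: 3
Op 4: add_edge(C, F). Edges now: 4
Op 5: add_edge(A, B). Edges now: 5
Op 6: add_edge(C, D). Edges now: 6
Op 7: add_edge(A, F). Edges now: 7
Op 8: add_edge(B, E). Edges now: 8
Compute levels (Kahn BFS):
  sources (in-degree 0): A, C
  process A: level=0
    A->B: in-degree(B)=2, level(B)>=1
    A->E: in-degree(E)=1, level(E)>=1
    A->F: in-degree(F)=1, level(F)>=1
  process C: level=0
    C->D: in-degree(D)=0, level(D)=1, enqueue
    C->F: in-degree(F)=0, level(F)=1, enqueue
  process D: level=1
    D->B: in-degree(B)=1, level(B)>=2
  process F: level=1
    F->B: in-degree(B)=0, level(B)=2, enqueue
  process B: level=2
    B->E: in-degree(E)=0, level(E)=3, enqueue
  process E: level=3
All levels: A:0, B:2, C:0, D:1, E:3, F:1
level(E) = 3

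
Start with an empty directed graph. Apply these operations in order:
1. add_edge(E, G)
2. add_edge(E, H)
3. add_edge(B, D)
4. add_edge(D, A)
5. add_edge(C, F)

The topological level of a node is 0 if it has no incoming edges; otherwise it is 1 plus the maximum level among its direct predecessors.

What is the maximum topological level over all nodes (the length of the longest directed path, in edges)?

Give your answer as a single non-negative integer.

Answer: 2

Derivation:
Op 1: add_edge(E, G). Edges now: 1
Op 2: add_edge(E, H). Edges now: 2
Op 3: add_edge(B, D). Edges now: 3
Op 4: add_edge(D, A). Edges now: 4
Op 5: add_edge(C, F). Edges now: 5
Compute levels (Kahn BFS):
  sources (in-degree 0): B, C, E
  process B: level=0
    B->D: in-degree(D)=0, level(D)=1, enqueue
  process C: level=0
    C->F: in-degree(F)=0, level(F)=1, enqueue
  process E: level=0
    E->G: in-degree(G)=0, level(G)=1, enqueue
    E->H: in-degree(H)=0, level(H)=1, enqueue
  process D: level=1
    D->A: in-degree(A)=0, level(A)=2, enqueue
  process F: level=1
  process G: level=1
  process H: level=1
  process A: level=2
All levels: A:2, B:0, C:0, D:1, E:0, F:1, G:1, H:1
max level = 2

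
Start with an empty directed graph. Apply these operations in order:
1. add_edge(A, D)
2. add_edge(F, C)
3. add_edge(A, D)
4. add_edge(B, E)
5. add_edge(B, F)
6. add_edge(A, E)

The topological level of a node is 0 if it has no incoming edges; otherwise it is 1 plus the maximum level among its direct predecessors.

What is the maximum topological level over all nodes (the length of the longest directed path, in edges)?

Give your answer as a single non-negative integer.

Op 1: add_edge(A, D). Edges now: 1
Op 2: add_edge(F, C). Edges now: 2
Op 3: add_edge(A, D) (duplicate, no change). Edges now: 2
Op 4: add_edge(B, E). Edges now: 3
Op 5: add_edge(B, F). Edges now: 4
Op 6: add_edge(A, E). Edges now: 5
Compute levels (Kahn BFS):
  sources (in-degree 0): A, B
  process A: level=0
    A->D: in-degree(D)=0, level(D)=1, enqueue
    A->E: in-degree(E)=1, level(E)>=1
  process B: level=0
    B->E: in-degree(E)=0, level(E)=1, enqueue
    B->F: in-degree(F)=0, level(F)=1, enqueue
  process D: level=1
  process E: level=1
  process F: level=1
    F->C: in-degree(C)=0, level(C)=2, enqueue
  process C: level=2
All levels: A:0, B:0, C:2, D:1, E:1, F:1
max level = 2

Answer: 2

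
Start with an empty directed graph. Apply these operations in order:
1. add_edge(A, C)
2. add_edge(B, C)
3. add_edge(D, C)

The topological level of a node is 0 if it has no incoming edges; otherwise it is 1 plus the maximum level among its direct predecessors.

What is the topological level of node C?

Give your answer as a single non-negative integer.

Answer: 1

Derivation:
Op 1: add_edge(A, C). Edges now: 1
Op 2: add_edge(B, C). Edges now: 2
Op 3: add_edge(D, C). Edges now: 3
Compute levels (Kahn BFS):
  sources (in-degree 0): A, B, D
  process A: level=0
    A->C: in-degree(C)=2, level(C)>=1
  process B: level=0
    B->C: in-degree(C)=1, level(C)>=1
  process D: level=0
    D->C: in-degree(C)=0, level(C)=1, enqueue
  process C: level=1
All levels: A:0, B:0, C:1, D:0
level(C) = 1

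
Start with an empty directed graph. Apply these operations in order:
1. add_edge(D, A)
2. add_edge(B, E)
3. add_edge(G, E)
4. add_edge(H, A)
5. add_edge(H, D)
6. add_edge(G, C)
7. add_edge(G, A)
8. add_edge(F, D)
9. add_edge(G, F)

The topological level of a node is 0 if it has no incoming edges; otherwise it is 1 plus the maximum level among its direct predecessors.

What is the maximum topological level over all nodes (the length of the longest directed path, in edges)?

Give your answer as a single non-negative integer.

Answer: 3

Derivation:
Op 1: add_edge(D, A). Edges now: 1
Op 2: add_edge(B, E). Edges now: 2
Op 3: add_edge(G, E). Edges now: 3
Op 4: add_edge(H, A). Edges now: 4
Op 5: add_edge(H, D). Edges now: 5
Op 6: add_edge(G, C). Edges now: 6
Op 7: add_edge(G, A). Edges now: 7
Op 8: add_edge(F, D). Edges now: 8
Op 9: add_edge(G, F). Edges now: 9
Compute levels (Kahn BFS):
  sources (in-degree 0): B, G, H
  process B: level=0
    B->E: in-degree(E)=1, level(E)>=1
  process G: level=0
    G->A: in-degree(A)=2, level(A)>=1
    G->C: in-degree(C)=0, level(C)=1, enqueue
    G->E: in-degree(E)=0, level(E)=1, enqueue
    G->F: in-degree(F)=0, level(F)=1, enqueue
  process H: level=0
    H->A: in-degree(A)=1, level(A)>=1
    H->D: in-degree(D)=1, level(D)>=1
  process C: level=1
  process E: level=1
  process F: level=1
    F->D: in-degree(D)=0, level(D)=2, enqueue
  process D: level=2
    D->A: in-degree(A)=0, level(A)=3, enqueue
  process A: level=3
All levels: A:3, B:0, C:1, D:2, E:1, F:1, G:0, H:0
max level = 3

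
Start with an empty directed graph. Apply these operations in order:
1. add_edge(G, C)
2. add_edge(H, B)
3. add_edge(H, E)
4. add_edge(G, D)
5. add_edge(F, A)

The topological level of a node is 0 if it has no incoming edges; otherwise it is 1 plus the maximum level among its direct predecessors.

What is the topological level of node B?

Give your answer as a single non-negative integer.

Answer: 1

Derivation:
Op 1: add_edge(G, C). Edges now: 1
Op 2: add_edge(H, B). Edges now: 2
Op 3: add_edge(H, E). Edges now: 3
Op 4: add_edge(G, D). Edges now: 4
Op 5: add_edge(F, A). Edges now: 5
Compute levels (Kahn BFS):
  sources (in-degree 0): F, G, H
  process F: level=0
    F->A: in-degree(A)=0, level(A)=1, enqueue
  process G: level=0
    G->C: in-degree(C)=0, level(C)=1, enqueue
    G->D: in-degree(D)=0, level(D)=1, enqueue
  process H: level=0
    H->B: in-degree(B)=0, level(B)=1, enqueue
    H->E: in-degree(E)=0, level(E)=1, enqueue
  process A: level=1
  process C: level=1
  process D: level=1
  process B: level=1
  process E: level=1
All levels: A:1, B:1, C:1, D:1, E:1, F:0, G:0, H:0
level(B) = 1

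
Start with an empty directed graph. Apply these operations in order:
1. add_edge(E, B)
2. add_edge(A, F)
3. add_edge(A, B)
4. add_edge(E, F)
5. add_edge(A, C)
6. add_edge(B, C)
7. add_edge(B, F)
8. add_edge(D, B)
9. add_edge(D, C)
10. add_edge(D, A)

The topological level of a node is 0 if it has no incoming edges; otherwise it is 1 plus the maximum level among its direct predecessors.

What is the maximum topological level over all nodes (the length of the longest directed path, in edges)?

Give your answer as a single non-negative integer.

Op 1: add_edge(E, B). Edges now: 1
Op 2: add_edge(A, F). Edges now: 2
Op 3: add_edge(A, B). Edges now: 3
Op 4: add_edge(E, F). Edges now: 4
Op 5: add_edge(A, C). Edges now: 5
Op 6: add_edge(B, C). Edges now: 6
Op 7: add_edge(B, F). Edges now: 7
Op 8: add_edge(D, B). Edges now: 8
Op 9: add_edge(D, C). Edges now: 9
Op 10: add_edge(D, A). Edges now: 10
Compute levels (Kahn BFS):
  sources (in-degree 0): D, E
  process D: level=0
    D->A: in-degree(A)=0, level(A)=1, enqueue
    D->B: in-degree(B)=2, level(B)>=1
    D->C: in-degree(C)=2, level(C)>=1
  process E: level=0
    E->B: in-degree(B)=1, level(B)>=1
    E->F: in-degree(F)=2, level(F)>=1
  process A: level=1
    A->B: in-degree(B)=0, level(B)=2, enqueue
    A->C: in-degree(C)=1, level(C)>=2
    A->F: in-degree(F)=1, level(F)>=2
  process B: level=2
    B->C: in-degree(C)=0, level(C)=3, enqueue
    B->F: in-degree(F)=0, level(F)=3, enqueue
  process C: level=3
  process F: level=3
All levels: A:1, B:2, C:3, D:0, E:0, F:3
max level = 3

Answer: 3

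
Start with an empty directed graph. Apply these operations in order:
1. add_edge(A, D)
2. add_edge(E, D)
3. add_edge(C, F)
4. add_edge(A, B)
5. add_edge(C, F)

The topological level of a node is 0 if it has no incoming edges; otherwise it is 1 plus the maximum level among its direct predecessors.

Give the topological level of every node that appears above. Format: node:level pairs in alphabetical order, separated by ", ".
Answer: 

Op 1: add_edge(A, D). Edges now: 1
Op 2: add_edge(E, D). Edges now: 2
Op 3: add_edge(C, F). Edges now: 3
Op 4: add_edge(A, B). Edges now: 4
Op 5: add_edge(C, F) (duplicate, no change). Edges now: 4
Compute levels (Kahn BFS):
  sources (in-degree 0): A, C, E
  process A: level=0
    A->B: in-degree(B)=0, level(B)=1, enqueue
    A->D: in-degree(D)=1, level(D)>=1
  process C: level=0
    C->F: in-degree(F)=0, level(F)=1, enqueue
  process E: level=0
    E->D: in-degree(D)=0, level(D)=1, enqueue
  process B: level=1
  process F: level=1
  process D: level=1
All levels: A:0, B:1, C:0, D:1, E:0, F:1

Answer: A:0, B:1, C:0, D:1, E:0, F:1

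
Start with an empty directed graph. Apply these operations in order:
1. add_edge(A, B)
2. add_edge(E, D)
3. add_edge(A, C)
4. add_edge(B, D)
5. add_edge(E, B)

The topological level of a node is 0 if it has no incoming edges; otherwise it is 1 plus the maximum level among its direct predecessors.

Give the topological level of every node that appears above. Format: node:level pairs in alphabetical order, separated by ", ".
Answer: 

Op 1: add_edge(A, B). Edges now: 1
Op 2: add_edge(E, D). Edges now: 2
Op 3: add_edge(A, C). Edges now: 3
Op 4: add_edge(B, D). Edges now: 4
Op 5: add_edge(E, B). Edges now: 5
Compute levels (Kahn BFS):
  sources (in-degree 0): A, E
  process A: level=0
    A->B: in-degree(B)=1, level(B)>=1
    A->C: in-degree(C)=0, level(C)=1, enqueue
  process E: level=0
    E->B: in-degree(B)=0, level(B)=1, enqueue
    E->D: in-degree(D)=1, level(D)>=1
  process C: level=1
  process B: level=1
    B->D: in-degree(D)=0, level(D)=2, enqueue
  process D: level=2
All levels: A:0, B:1, C:1, D:2, E:0

Answer: A:0, B:1, C:1, D:2, E:0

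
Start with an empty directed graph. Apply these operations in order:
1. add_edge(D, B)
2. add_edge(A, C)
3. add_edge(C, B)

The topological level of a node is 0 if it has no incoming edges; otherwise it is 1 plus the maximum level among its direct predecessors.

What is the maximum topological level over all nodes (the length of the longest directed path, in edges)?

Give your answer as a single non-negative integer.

Answer: 2

Derivation:
Op 1: add_edge(D, B). Edges now: 1
Op 2: add_edge(A, C). Edges now: 2
Op 3: add_edge(C, B). Edges now: 3
Compute levels (Kahn BFS):
  sources (in-degree 0): A, D
  process A: level=0
    A->C: in-degree(C)=0, level(C)=1, enqueue
  process D: level=0
    D->B: in-degree(B)=1, level(B)>=1
  process C: level=1
    C->B: in-degree(B)=0, level(B)=2, enqueue
  process B: level=2
All levels: A:0, B:2, C:1, D:0
max level = 2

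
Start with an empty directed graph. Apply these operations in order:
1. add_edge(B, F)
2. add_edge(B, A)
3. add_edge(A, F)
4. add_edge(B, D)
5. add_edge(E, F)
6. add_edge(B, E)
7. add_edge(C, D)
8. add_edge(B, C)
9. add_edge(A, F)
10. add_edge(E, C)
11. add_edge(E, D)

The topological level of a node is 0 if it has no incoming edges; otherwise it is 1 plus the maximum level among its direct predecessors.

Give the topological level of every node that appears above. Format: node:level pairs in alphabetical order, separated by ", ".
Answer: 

Answer: A:1, B:0, C:2, D:3, E:1, F:2

Derivation:
Op 1: add_edge(B, F). Edges now: 1
Op 2: add_edge(B, A). Edges now: 2
Op 3: add_edge(A, F). Edges now: 3
Op 4: add_edge(B, D). Edges now: 4
Op 5: add_edge(E, F). Edges now: 5
Op 6: add_edge(B, E). Edges now: 6
Op 7: add_edge(C, D). Edges now: 7
Op 8: add_edge(B, C). Edges now: 8
Op 9: add_edge(A, F) (duplicate, no change). Edges now: 8
Op 10: add_edge(E, C). Edges now: 9
Op 11: add_edge(E, D). Edges now: 10
Compute levels (Kahn BFS):
  sources (in-degree 0): B
  process B: level=0
    B->A: in-degree(A)=0, level(A)=1, enqueue
    B->C: in-degree(C)=1, level(C)>=1
    B->D: in-degree(D)=2, level(D)>=1
    B->E: in-degree(E)=0, level(E)=1, enqueue
    B->F: in-degree(F)=2, level(F)>=1
  process A: level=1
    A->F: in-degree(F)=1, level(F)>=2
  process E: level=1
    E->C: in-degree(C)=0, level(C)=2, enqueue
    E->D: in-degree(D)=1, level(D)>=2
    E->F: in-degree(F)=0, level(F)=2, enqueue
  process C: level=2
    C->D: in-degree(D)=0, level(D)=3, enqueue
  process F: level=2
  process D: level=3
All levels: A:1, B:0, C:2, D:3, E:1, F:2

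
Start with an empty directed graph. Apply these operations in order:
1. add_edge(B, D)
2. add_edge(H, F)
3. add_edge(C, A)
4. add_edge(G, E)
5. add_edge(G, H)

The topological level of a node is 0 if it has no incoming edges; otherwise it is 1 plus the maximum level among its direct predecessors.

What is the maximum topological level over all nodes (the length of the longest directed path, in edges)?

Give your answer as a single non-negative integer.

Answer: 2

Derivation:
Op 1: add_edge(B, D). Edges now: 1
Op 2: add_edge(H, F). Edges now: 2
Op 3: add_edge(C, A). Edges now: 3
Op 4: add_edge(G, E). Edges now: 4
Op 5: add_edge(G, H). Edges now: 5
Compute levels (Kahn BFS):
  sources (in-degree 0): B, C, G
  process B: level=0
    B->D: in-degree(D)=0, level(D)=1, enqueue
  process C: level=0
    C->A: in-degree(A)=0, level(A)=1, enqueue
  process G: level=0
    G->E: in-degree(E)=0, level(E)=1, enqueue
    G->H: in-degree(H)=0, level(H)=1, enqueue
  process D: level=1
  process A: level=1
  process E: level=1
  process H: level=1
    H->F: in-degree(F)=0, level(F)=2, enqueue
  process F: level=2
All levels: A:1, B:0, C:0, D:1, E:1, F:2, G:0, H:1
max level = 2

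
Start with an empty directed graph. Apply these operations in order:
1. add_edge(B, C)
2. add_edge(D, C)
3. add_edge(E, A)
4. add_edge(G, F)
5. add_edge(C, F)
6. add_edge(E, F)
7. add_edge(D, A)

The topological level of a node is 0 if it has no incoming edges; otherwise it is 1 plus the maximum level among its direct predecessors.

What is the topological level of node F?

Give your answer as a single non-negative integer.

Answer: 2

Derivation:
Op 1: add_edge(B, C). Edges now: 1
Op 2: add_edge(D, C). Edges now: 2
Op 3: add_edge(E, A). Edges now: 3
Op 4: add_edge(G, F). Edges now: 4
Op 5: add_edge(C, F). Edges now: 5
Op 6: add_edge(E, F). Edges now: 6
Op 7: add_edge(D, A). Edges now: 7
Compute levels (Kahn BFS):
  sources (in-degree 0): B, D, E, G
  process B: level=0
    B->C: in-degree(C)=1, level(C)>=1
  process D: level=0
    D->A: in-degree(A)=1, level(A)>=1
    D->C: in-degree(C)=0, level(C)=1, enqueue
  process E: level=0
    E->A: in-degree(A)=0, level(A)=1, enqueue
    E->F: in-degree(F)=2, level(F)>=1
  process G: level=0
    G->F: in-degree(F)=1, level(F)>=1
  process C: level=1
    C->F: in-degree(F)=0, level(F)=2, enqueue
  process A: level=1
  process F: level=2
All levels: A:1, B:0, C:1, D:0, E:0, F:2, G:0
level(F) = 2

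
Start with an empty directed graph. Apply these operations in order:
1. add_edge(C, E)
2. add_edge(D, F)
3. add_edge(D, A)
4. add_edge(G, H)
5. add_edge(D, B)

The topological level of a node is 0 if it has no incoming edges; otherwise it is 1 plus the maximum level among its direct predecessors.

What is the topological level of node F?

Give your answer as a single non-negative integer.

Op 1: add_edge(C, E). Edges now: 1
Op 2: add_edge(D, F). Edges now: 2
Op 3: add_edge(D, A). Edges now: 3
Op 4: add_edge(G, H). Edges now: 4
Op 5: add_edge(D, B). Edges now: 5
Compute levels (Kahn BFS):
  sources (in-degree 0): C, D, G
  process C: level=0
    C->E: in-degree(E)=0, level(E)=1, enqueue
  process D: level=0
    D->A: in-degree(A)=0, level(A)=1, enqueue
    D->B: in-degree(B)=0, level(B)=1, enqueue
    D->F: in-degree(F)=0, level(F)=1, enqueue
  process G: level=0
    G->H: in-degree(H)=0, level(H)=1, enqueue
  process E: level=1
  process A: level=1
  process B: level=1
  process F: level=1
  process H: level=1
All levels: A:1, B:1, C:0, D:0, E:1, F:1, G:0, H:1
level(F) = 1

Answer: 1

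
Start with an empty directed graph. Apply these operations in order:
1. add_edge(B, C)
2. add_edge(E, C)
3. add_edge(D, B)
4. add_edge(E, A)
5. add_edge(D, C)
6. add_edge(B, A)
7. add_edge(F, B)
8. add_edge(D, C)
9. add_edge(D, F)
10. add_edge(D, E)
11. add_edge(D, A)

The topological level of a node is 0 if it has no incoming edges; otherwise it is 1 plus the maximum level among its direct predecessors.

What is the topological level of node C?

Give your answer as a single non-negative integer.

Answer: 3

Derivation:
Op 1: add_edge(B, C). Edges now: 1
Op 2: add_edge(E, C). Edges now: 2
Op 3: add_edge(D, B). Edges now: 3
Op 4: add_edge(E, A). Edges now: 4
Op 5: add_edge(D, C). Edges now: 5
Op 6: add_edge(B, A). Edges now: 6
Op 7: add_edge(F, B). Edges now: 7
Op 8: add_edge(D, C) (duplicate, no change). Edges now: 7
Op 9: add_edge(D, F). Edges now: 8
Op 10: add_edge(D, E). Edges now: 9
Op 11: add_edge(D, A). Edges now: 10
Compute levels (Kahn BFS):
  sources (in-degree 0): D
  process D: level=0
    D->A: in-degree(A)=2, level(A)>=1
    D->B: in-degree(B)=1, level(B)>=1
    D->C: in-degree(C)=2, level(C)>=1
    D->E: in-degree(E)=0, level(E)=1, enqueue
    D->F: in-degree(F)=0, level(F)=1, enqueue
  process E: level=1
    E->A: in-degree(A)=1, level(A)>=2
    E->C: in-degree(C)=1, level(C)>=2
  process F: level=1
    F->B: in-degree(B)=0, level(B)=2, enqueue
  process B: level=2
    B->A: in-degree(A)=0, level(A)=3, enqueue
    B->C: in-degree(C)=0, level(C)=3, enqueue
  process A: level=3
  process C: level=3
All levels: A:3, B:2, C:3, D:0, E:1, F:1
level(C) = 3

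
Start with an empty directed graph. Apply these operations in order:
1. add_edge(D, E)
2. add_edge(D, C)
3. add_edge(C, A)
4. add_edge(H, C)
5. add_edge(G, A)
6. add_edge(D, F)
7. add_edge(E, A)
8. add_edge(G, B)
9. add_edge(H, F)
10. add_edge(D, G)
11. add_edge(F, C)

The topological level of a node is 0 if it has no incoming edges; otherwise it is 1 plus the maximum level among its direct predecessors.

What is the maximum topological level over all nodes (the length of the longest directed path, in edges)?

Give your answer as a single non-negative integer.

Op 1: add_edge(D, E). Edges now: 1
Op 2: add_edge(D, C). Edges now: 2
Op 3: add_edge(C, A). Edges now: 3
Op 4: add_edge(H, C). Edges now: 4
Op 5: add_edge(G, A). Edges now: 5
Op 6: add_edge(D, F). Edges now: 6
Op 7: add_edge(E, A). Edges now: 7
Op 8: add_edge(G, B). Edges now: 8
Op 9: add_edge(H, F). Edges now: 9
Op 10: add_edge(D, G). Edges now: 10
Op 11: add_edge(F, C). Edges now: 11
Compute levels (Kahn BFS):
  sources (in-degree 0): D, H
  process D: level=0
    D->C: in-degree(C)=2, level(C)>=1
    D->E: in-degree(E)=0, level(E)=1, enqueue
    D->F: in-degree(F)=1, level(F)>=1
    D->G: in-degree(G)=0, level(G)=1, enqueue
  process H: level=0
    H->C: in-degree(C)=1, level(C)>=1
    H->F: in-degree(F)=0, level(F)=1, enqueue
  process E: level=1
    E->A: in-degree(A)=2, level(A)>=2
  process G: level=1
    G->A: in-degree(A)=1, level(A)>=2
    G->B: in-degree(B)=0, level(B)=2, enqueue
  process F: level=1
    F->C: in-degree(C)=0, level(C)=2, enqueue
  process B: level=2
  process C: level=2
    C->A: in-degree(A)=0, level(A)=3, enqueue
  process A: level=3
All levels: A:3, B:2, C:2, D:0, E:1, F:1, G:1, H:0
max level = 3

Answer: 3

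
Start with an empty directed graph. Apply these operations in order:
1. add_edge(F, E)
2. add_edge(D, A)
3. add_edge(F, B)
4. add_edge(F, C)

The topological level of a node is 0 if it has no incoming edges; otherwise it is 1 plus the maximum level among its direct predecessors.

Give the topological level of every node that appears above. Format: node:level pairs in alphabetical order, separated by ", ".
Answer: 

Answer: A:1, B:1, C:1, D:0, E:1, F:0

Derivation:
Op 1: add_edge(F, E). Edges now: 1
Op 2: add_edge(D, A). Edges now: 2
Op 3: add_edge(F, B). Edges now: 3
Op 4: add_edge(F, C). Edges now: 4
Compute levels (Kahn BFS):
  sources (in-degree 0): D, F
  process D: level=0
    D->A: in-degree(A)=0, level(A)=1, enqueue
  process F: level=0
    F->B: in-degree(B)=0, level(B)=1, enqueue
    F->C: in-degree(C)=0, level(C)=1, enqueue
    F->E: in-degree(E)=0, level(E)=1, enqueue
  process A: level=1
  process B: level=1
  process C: level=1
  process E: level=1
All levels: A:1, B:1, C:1, D:0, E:1, F:0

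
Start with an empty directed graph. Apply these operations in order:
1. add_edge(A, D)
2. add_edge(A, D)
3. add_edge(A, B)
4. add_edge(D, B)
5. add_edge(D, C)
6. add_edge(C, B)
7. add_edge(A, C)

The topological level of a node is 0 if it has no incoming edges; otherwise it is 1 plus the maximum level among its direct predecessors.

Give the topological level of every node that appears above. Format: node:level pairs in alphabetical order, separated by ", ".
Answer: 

Answer: A:0, B:3, C:2, D:1

Derivation:
Op 1: add_edge(A, D). Edges now: 1
Op 2: add_edge(A, D) (duplicate, no change). Edges now: 1
Op 3: add_edge(A, B). Edges now: 2
Op 4: add_edge(D, B). Edges now: 3
Op 5: add_edge(D, C). Edges now: 4
Op 6: add_edge(C, B). Edges now: 5
Op 7: add_edge(A, C). Edges now: 6
Compute levels (Kahn BFS):
  sources (in-degree 0): A
  process A: level=0
    A->B: in-degree(B)=2, level(B)>=1
    A->C: in-degree(C)=1, level(C)>=1
    A->D: in-degree(D)=0, level(D)=1, enqueue
  process D: level=1
    D->B: in-degree(B)=1, level(B)>=2
    D->C: in-degree(C)=0, level(C)=2, enqueue
  process C: level=2
    C->B: in-degree(B)=0, level(B)=3, enqueue
  process B: level=3
All levels: A:0, B:3, C:2, D:1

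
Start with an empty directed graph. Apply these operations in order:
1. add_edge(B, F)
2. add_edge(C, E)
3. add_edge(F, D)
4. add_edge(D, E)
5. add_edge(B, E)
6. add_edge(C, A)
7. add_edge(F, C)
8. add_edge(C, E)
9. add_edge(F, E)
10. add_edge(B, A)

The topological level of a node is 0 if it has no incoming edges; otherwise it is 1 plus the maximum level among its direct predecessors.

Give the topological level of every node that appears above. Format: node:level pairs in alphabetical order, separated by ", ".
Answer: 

Op 1: add_edge(B, F). Edges now: 1
Op 2: add_edge(C, E). Edges now: 2
Op 3: add_edge(F, D). Edges now: 3
Op 4: add_edge(D, E). Edges now: 4
Op 5: add_edge(B, E). Edges now: 5
Op 6: add_edge(C, A). Edges now: 6
Op 7: add_edge(F, C). Edges now: 7
Op 8: add_edge(C, E) (duplicate, no change). Edges now: 7
Op 9: add_edge(F, E). Edges now: 8
Op 10: add_edge(B, A). Edges now: 9
Compute levels (Kahn BFS):
  sources (in-degree 0): B
  process B: level=0
    B->A: in-degree(A)=1, level(A)>=1
    B->E: in-degree(E)=3, level(E)>=1
    B->F: in-degree(F)=0, level(F)=1, enqueue
  process F: level=1
    F->C: in-degree(C)=0, level(C)=2, enqueue
    F->D: in-degree(D)=0, level(D)=2, enqueue
    F->E: in-degree(E)=2, level(E)>=2
  process C: level=2
    C->A: in-degree(A)=0, level(A)=3, enqueue
    C->E: in-degree(E)=1, level(E)>=3
  process D: level=2
    D->E: in-degree(E)=0, level(E)=3, enqueue
  process A: level=3
  process E: level=3
All levels: A:3, B:0, C:2, D:2, E:3, F:1

Answer: A:3, B:0, C:2, D:2, E:3, F:1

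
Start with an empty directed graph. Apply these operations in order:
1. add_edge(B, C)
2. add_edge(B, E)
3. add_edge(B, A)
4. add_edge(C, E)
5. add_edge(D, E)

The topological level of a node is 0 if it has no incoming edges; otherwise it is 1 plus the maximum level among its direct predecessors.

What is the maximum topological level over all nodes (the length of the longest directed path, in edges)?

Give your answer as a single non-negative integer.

Answer: 2

Derivation:
Op 1: add_edge(B, C). Edges now: 1
Op 2: add_edge(B, E). Edges now: 2
Op 3: add_edge(B, A). Edges now: 3
Op 4: add_edge(C, E). Edges now: 4
Op 5: add_edge(D, E). Edges now: 5
Compute levels (Kahn BFS):
  sources (in-degree 0): B, D
  process B: level=0
    B->A: in-degree(A)=0, level(A)=1, enqueue
    B->C: in-degree(C)=0, level(C)=1, enqueue
    B->E: in-degree(E)=2, level(E)>=1
  process D: level=0
    D->E: in-degree(E)=1, level(E)>=1
  process A: level=1
  process C: level=1
    C->E: in-degree(E)=0, level(E)=2, enqueue
  process E: level=2
All levels: A:1, B:0, C:1, D:0, E:2
max level = 2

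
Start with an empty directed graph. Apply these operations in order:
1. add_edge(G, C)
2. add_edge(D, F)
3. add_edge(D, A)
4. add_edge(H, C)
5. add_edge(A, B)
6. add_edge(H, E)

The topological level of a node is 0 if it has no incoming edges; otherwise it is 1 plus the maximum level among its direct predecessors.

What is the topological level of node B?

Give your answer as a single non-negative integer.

Answer: 2

Derivation:
Op 1: add_edge(G, C). Edges now: 1
Op 2: add_edge(D, F). Edges now: 2
Op 3: add_edge(D, A). Edges now: 3
Op 4: add_edge(H, C). Edges now: 4
Op 5: add_edge(A, B). Edges now: 5
Op 6: add_edge(H, E). Edges now: 6
Compute levels (Kahn BFS):
  sources (in-degree 0): D, G, H
  process D: level=0
    D->A: in-degree(A)=0, level(A)=1, enqueue
    D->F: in-degree(F)=0, level(F)=1, enqueue
  process G: level=0
    G->C: in-degree(C)=1, level(C)>=1
  process H: level=0
    H->C: in-degree(C)=0, level(C)=1, enqueue
    H->E: in-degree(E)=0, level(E)=1, enqueue
  process A: level=1
    A->B: in-degree(B)=0, level(B)=2, enqueue
  process F: level=1
  process C: level=1
  process E: level=1
  process B: level=2
All levels: A:1, B:2, C:1, D:0, E:1, F:1, G:0, H:0
level(B) = 2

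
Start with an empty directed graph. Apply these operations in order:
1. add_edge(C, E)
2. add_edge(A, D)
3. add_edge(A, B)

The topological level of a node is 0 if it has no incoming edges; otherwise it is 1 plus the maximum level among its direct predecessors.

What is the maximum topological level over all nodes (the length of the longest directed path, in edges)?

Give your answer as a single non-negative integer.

Op 1: add_edge(C, E). Edges now: 1
Op 2: add_edge(A, D). Edges now: 2
Op 3: add_edge(A, B). Edges now: 3
Compute levels (Kahn BFS):
  sources (in-degree 0): A, C
  process A: level=0
    A->B: in-degree(B)=0, level(B)=1, enqueue
    A->D: in-degree(D)=0, level(D)=1, enqueue
  process C: level=0
    C->E: in-degree(E)=0, level(E)=1, enqueue
  process B: level=1
  process D: level=1
  process E: level=1
All levels: A:0, B:1, C:0, D:1, E:1
max level = 1

Answer: 1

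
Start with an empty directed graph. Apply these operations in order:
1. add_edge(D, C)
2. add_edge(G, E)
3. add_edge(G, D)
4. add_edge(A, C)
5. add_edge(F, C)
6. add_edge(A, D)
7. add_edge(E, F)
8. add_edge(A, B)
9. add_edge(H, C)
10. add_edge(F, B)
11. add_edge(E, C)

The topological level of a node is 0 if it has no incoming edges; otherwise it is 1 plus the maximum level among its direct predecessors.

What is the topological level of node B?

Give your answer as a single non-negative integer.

Op 1: add_edge(D, C). Edges now: 1
Op 2: add_edge(G, E). Edges now: 2
Op 3: add_edge(G, D). Edges now: 3
Op 4: add_edge(A, C). Edges now: 4
Op 5: add_edge(F, C). Edges now: 5
Op 6: add_edge(A, D). Edges now: 6
Op 7: add_edge(E, F). Edges now: 7
Op 8: add_edge(A, B). Edges now: 8
Op 9: add_edge(H, C). Edges now: 9
Op 10: add_edge(F, B). Edges now: 10
Op 11: add_edge(E, C). Edges now: 11
Compute levels (Kahn BFS):
  sources (in-degree 0): A, G, H
  process A: level=0
    A->B: in-degree(B)=1, level(B)>=1
    A->C: in-degree(C)=4, level(C)>=1
    A->D: in-degree(D)=1, level(D)>=1
  process G: level=0
    G->D: in-degree(D)=0, level(D)=1, enqueue
    G->E: in-degree(E)=0, level(E)=1, enqueue
  process H: level=0
    H->C: in-degree(C)=3, level(C)>=1
  process D: level=1
    D->C: in-degree(C)=2, level(C)>=2
  process E: level=1
    E->C: in-degree(C)=1, level(C)>=2
    E->F: in-degree(F)=0, level(F)=2, enqueue
  process F: level=2
    F->B: in-degree(B)=0, level(B)=3, enqueue
    F->C: in-degree(C)=0, level(C)=3, enqueue
  process B: level=3
  process C: level=3
All levels: A:0, B:3, C:3, D:1, E:1, F:2, G:0, H:0
level(B) = 3

Answer: 3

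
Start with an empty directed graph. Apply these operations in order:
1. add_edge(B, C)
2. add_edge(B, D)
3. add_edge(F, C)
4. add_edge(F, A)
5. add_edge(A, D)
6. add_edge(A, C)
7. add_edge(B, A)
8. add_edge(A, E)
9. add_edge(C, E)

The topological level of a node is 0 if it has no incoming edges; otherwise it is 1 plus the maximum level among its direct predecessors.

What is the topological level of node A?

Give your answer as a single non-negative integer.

Op 1: add_edge(B, C). Edges now: 1
Op 2: add_edge(B, D). Edges now: 2
Op 3: add_edge(F, C). Edges now: 3
Op 4: add_edge(F, A). Edges now: 4
Op 5: add_edge(A, D). Edges now: 5
Op 6: add_edge(A, C). Edges now: 6
Op 7: add_edge(B, A). Edges now: 7
Op 8: add_edge(A, E). Edges now: 8
Op 9: add_edge(C, E). Edges now: 9
Compute levels (Kahn BFS):
  sources (in-degree 0): B, F
  process B: level=0
    B->A: in-degree(A)=1, level(A)>=1
    B->C: in-degree(C)=2, level(C)>=1
    B->D: in-degree(D)=1, level(D)>=1
  process F: level=0
    F->A: in-degree(A)=0, level(A)=1, enqueue
    F->C: in-degree(C)=1, level(C)>=1
  process A: level=1
    A->C: in-degree(C)=0, level(C)=2, enqueue
    A->D: in-degree(D)=0, level(D)=2, enqueue
    A->E: in-degree(E)=1, level(E)>=2
  process C: level=2
    C->E: in-degree(E)=0, level(E)=3, enqueue
  process D: level=2
  process E: level=3
All levels: A:1, B:0, C:2, D:2, E:3, F:0
level(A) = 1

Answer: 1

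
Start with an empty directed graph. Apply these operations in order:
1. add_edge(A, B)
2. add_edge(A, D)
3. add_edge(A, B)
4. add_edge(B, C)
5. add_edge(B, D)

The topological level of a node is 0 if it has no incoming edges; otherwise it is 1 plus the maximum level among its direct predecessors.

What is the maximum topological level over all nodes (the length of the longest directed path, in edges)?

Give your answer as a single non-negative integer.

Op 1: add_edge(A, B). Edges now: 1
Op 2: add_edge(A, D). Edges now: 2
Op 3: add_edge(A, B) (duplicate, no change). Edges now: 2
Op 4: add_edge(B, C). Edges now: 3
Op 5: add_edge(B, D). Edges now: 4
Compute levels (Kahn BFS):
  sources (in-degree 0): A
  process A: level=0
    A->B: in-degree(B)=0, level(B)=1, enqueue
    A->D: in-degree(D)=1, level(D)>=1
  process B: level=1
    B->C: in-degree(C)=0, level(C)=2, enqueue
    B->D: in-degree(D)=0, level(D)=2, enqueue
  process C: level=2
  process D: level=2
All levels: A:0, B:1, C:2, D:2
max level = 2

Answer: 2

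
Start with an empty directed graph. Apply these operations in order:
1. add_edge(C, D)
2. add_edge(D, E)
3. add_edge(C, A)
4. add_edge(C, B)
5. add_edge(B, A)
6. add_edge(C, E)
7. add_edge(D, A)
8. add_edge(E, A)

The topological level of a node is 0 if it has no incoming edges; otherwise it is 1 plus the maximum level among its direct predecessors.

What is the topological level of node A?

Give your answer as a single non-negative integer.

Answer: 3

Derivation:
Op 1: add_edge(C, D). Edges now: 1
Op 2: add_edge(D, E). Edges now: 2
Op 3: add_edge(C, A). Edges now: 3
Op 4: add_edge(C, B). Edges now: 4
Op 5: add_edge(B, A). Edges now: 5
Op 6: add_edge(C, E). Edges now: 6
Op 7: add_edge(D, A). Edges now: 7
Op 8: add_edge(E, A). Edges now: 8
Compute levels (Kahn BFS):
  sources (in-degree 0): C
  process C: level=0
    C->A: in-degree(A)=3, level(A)>=1
    C->B: in-degree(B)=0, level(B)=1, enqueue
    C->D: in-degree(D)=0, level(D)=1, enqueue
    C->E: in-degree(E)=1, level(E)>=1
  process B: level=1
    B->A: in-degree(A)=2, level(A)>=2
  process D: level=1
    D->A: in-degree(A)=1, level(A)>=2
    D->E: in-degree(E)=0, level(E)=2, enqueue
  process E: level=2
    E->A: in-degree(A)=0, level(A)=3, enqueue
  process A: level=3
All levels: A:3, B:1, C:0, D:1, E:2
level(A) = 3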